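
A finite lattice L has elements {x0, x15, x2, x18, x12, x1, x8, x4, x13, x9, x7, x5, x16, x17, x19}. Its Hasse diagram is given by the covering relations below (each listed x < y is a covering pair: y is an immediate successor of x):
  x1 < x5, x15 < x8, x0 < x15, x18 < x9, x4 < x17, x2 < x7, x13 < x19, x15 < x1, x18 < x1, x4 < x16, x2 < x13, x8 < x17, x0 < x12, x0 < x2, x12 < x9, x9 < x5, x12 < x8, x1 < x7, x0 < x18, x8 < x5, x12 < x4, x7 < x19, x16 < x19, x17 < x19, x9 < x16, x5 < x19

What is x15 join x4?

x17

Common upper bounds of {x15, x4}: x17, x19.
The least among these is x17.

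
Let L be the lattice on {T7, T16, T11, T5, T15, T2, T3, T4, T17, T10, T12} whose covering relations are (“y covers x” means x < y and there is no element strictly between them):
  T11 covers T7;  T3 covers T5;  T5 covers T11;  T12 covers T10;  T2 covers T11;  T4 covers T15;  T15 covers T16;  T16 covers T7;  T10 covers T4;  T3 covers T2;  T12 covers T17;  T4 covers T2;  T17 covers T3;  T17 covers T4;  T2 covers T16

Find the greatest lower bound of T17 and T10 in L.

Common lower bounds of {T17, T10}: T11, T15, T16, T2, T4, T7.
The greatest among these is T4.

T4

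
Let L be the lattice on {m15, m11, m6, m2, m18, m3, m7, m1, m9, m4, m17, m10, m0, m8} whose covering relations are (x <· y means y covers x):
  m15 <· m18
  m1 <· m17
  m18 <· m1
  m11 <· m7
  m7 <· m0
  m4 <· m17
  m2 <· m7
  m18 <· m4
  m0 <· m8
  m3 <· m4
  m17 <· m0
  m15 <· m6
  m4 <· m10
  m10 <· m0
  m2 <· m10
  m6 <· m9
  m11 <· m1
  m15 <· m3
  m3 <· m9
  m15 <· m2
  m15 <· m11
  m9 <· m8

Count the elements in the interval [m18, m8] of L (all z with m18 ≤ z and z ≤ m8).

The interval [m18, m8] = {m0, m1, m10, m17, m18, m4, m8}, which has 7 elements.

7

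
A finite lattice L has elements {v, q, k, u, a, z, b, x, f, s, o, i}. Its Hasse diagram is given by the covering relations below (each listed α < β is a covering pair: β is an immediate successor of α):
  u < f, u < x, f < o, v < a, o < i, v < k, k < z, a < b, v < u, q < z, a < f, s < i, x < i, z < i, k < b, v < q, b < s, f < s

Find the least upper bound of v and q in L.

q

Common upper bounds of {v, q}: i, q, z.
The least among these is q.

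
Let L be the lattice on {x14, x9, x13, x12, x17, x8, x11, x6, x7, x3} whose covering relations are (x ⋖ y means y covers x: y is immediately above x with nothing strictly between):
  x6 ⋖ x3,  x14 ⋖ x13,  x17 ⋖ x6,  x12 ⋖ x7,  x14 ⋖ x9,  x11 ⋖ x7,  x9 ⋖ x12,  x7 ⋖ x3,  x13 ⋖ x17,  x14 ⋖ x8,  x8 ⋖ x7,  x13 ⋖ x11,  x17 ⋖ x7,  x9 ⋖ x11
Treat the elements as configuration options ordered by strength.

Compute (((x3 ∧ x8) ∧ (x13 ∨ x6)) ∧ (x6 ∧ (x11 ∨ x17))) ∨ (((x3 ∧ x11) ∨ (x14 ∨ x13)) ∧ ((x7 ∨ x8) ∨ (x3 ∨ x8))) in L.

x11

x3 ∧ x8 = x8
x13 ∨ x6 = x6
x8 ∧ x6 = x14
x11 ∨ x17 = x7
x6 ∧ x7 = x17
x14 ∧ x17 = x14
x3 ∧ x11 = x11
x14 ∨ x13 = x13
x11 ∨ x13 = x11
x7 ∨ x8 = x7
x3 ∨ x8 = x3
x7 ∨ x3 = x3
x11 ∧ x3 = x11
x14 ∨ x11 = x11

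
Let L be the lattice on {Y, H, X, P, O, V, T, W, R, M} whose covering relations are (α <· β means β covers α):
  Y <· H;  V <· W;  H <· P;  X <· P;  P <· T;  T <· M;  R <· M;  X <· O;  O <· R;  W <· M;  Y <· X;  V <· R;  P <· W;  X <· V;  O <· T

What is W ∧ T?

P

Common lower bounds of {W, T}: H, P, X, Y.
The greatest among these is P.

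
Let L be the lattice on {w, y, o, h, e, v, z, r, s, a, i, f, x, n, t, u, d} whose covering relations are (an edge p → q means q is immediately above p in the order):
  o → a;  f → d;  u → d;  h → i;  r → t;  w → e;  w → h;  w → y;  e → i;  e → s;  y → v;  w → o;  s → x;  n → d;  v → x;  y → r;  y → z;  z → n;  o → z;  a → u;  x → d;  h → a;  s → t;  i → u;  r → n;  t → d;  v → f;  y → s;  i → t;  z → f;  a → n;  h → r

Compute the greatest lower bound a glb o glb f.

Common lower bounds of {a, o, f}: o, w.
The greatest among these is o.

o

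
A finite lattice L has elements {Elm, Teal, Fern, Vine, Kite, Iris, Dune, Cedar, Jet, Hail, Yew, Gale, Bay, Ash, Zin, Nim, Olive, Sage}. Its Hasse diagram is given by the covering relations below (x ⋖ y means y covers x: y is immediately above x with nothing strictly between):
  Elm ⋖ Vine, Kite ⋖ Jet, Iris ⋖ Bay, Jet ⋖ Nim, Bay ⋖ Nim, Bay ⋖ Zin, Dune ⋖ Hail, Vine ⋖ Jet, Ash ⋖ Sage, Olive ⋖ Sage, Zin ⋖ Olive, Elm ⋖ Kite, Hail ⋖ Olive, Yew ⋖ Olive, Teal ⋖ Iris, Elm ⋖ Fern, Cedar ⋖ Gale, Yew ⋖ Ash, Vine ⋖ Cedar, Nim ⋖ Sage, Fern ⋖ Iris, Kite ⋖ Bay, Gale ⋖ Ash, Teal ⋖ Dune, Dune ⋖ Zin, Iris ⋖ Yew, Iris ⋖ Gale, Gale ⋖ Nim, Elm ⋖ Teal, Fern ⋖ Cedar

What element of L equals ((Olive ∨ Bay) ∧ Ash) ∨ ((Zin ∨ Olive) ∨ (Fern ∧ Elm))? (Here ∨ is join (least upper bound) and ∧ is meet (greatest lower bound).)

Olive

Olive ∨ Bay = Olive
Olive ∧ Ash = Yew
Zin ∨ Olive = Olive
Fern ∧ Elm = Elm
Olive ∨ Elm = Olive
Yew ∨ Olive = Olive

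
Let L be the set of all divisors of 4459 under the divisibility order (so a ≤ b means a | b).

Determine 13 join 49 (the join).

637

In the divisibility order, the join is the least common multiple: lcm(13, 49) = 637.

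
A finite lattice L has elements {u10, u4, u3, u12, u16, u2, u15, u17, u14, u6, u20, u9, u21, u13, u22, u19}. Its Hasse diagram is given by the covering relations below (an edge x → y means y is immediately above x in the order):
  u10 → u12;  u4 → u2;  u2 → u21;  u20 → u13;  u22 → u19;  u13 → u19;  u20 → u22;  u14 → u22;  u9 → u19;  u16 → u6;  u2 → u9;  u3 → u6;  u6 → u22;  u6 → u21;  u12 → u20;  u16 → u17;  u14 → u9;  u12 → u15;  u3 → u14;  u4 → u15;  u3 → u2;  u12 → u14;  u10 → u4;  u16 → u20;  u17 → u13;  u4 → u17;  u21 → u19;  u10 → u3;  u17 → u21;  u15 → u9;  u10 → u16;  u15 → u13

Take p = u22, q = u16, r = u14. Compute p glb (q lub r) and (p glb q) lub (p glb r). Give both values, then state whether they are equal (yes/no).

q lub r = u22, so p glb (q lub r) = u22 glb u22 = u22.
p glb q = u16 and p glb r = u14, so (p glb q) lub (p glb r) = u16 lub u14 = u22.
Equal: yes.

u22; u22; yes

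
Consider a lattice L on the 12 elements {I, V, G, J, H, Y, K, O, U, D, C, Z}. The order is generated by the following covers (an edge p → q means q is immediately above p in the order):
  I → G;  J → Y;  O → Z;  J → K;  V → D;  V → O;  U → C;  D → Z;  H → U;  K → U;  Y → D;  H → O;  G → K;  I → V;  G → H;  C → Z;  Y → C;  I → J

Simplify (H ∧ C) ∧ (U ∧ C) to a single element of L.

H ∧ C = H
U ∧ C = U
H ∧ U = H

H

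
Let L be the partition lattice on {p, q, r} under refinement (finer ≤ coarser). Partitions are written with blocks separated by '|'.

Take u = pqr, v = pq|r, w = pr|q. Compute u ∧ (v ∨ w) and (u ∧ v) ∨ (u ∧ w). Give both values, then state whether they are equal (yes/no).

v ∨ w = pqr, so u ∧ (v ∨ w) = pqr ∧ pqr = pqr.
u ∧ v = pq|r and u ∧ w = pr|q, so (u ∧ v) ∨ (u ∧ w) = pq|r ∨ pr|q = pqr.
Equal: yes.

pqr; pqr; yes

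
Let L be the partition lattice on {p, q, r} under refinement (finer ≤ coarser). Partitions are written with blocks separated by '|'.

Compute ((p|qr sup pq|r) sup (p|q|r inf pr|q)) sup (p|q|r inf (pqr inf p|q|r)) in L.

pqr

p|qr ∨ pq|r = pqr
p|q|r ∧ pr|q = p|q|r
pqr ∨ p|q|r = pqr
pqr ∧ p|q|r = p|q|r
p|q|r ∧ p|q|r = p|q|r
pqr ∨ p|q|r = pqr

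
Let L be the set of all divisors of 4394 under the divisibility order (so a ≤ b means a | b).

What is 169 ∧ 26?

In the divisibility order, the meet is the greatest common divisor: gcd(169, 26) = 13.

13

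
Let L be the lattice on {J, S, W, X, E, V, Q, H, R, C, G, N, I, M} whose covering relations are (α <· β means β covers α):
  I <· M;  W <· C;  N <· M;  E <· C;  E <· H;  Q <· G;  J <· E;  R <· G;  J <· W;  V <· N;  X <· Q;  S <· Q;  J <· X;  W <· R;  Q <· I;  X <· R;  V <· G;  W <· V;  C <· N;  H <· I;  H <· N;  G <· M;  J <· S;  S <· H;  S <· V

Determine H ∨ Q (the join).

Common upper bounds of {H, Q}: I, M.
The least among these is I.

I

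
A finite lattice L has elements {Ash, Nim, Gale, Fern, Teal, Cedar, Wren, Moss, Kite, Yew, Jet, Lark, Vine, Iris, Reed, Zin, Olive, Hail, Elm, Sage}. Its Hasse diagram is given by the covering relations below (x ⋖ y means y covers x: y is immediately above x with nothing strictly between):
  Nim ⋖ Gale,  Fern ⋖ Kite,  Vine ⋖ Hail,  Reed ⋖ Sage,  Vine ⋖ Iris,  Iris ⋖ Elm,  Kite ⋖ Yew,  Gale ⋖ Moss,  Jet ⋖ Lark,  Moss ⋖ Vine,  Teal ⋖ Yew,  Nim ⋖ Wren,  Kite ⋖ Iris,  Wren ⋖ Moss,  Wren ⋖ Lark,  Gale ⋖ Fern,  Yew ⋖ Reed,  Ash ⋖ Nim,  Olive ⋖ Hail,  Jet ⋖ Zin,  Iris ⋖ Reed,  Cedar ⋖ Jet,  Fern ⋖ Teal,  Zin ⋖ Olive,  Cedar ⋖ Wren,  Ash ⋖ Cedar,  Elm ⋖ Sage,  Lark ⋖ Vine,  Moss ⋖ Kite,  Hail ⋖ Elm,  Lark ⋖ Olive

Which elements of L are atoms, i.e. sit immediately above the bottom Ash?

Cedar, Nim

The atoms are exactly the elements that cover Ash: Cedar, Nim.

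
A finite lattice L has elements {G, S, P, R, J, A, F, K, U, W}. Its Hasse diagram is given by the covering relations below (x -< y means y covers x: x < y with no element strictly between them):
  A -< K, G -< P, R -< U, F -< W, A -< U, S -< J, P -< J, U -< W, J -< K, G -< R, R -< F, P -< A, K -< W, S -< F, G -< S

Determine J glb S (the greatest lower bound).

Common lower bounds of {J, S}: G, S.
The greatest among these is S.

S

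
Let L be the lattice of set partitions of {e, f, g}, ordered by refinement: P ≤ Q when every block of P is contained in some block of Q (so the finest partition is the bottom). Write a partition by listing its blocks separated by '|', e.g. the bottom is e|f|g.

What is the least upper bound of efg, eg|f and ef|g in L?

efg

The join of efg, eg|f, ef|g merges any blocks that overlap across the partitions, giving efg.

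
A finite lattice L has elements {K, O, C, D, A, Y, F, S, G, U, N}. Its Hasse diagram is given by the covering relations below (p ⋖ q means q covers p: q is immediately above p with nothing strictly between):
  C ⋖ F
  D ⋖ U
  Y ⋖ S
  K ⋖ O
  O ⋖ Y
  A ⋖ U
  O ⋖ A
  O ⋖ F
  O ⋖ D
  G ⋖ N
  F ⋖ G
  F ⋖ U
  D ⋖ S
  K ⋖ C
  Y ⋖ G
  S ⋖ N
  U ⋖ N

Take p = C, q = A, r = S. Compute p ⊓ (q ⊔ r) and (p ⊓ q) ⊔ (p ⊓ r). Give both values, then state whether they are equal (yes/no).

q ⊔ r = N, so p ⊓ (q ⊔ r) = C ⊓ N = C.
p ⊓ q = K and p ⊓ r = K, so (p ⊓ q) ⊔ (p ⊓ r) = K ⊔ K = K.
Equal: no.

C; K; no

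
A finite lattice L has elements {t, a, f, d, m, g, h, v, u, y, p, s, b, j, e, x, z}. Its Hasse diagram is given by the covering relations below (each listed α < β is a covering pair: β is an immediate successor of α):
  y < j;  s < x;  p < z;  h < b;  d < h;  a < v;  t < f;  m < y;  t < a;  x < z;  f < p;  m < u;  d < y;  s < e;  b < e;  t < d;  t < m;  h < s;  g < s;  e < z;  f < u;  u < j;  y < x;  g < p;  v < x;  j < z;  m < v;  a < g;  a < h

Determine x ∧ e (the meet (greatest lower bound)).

s

Common lower bounds of {x, e}: a, d, g, h, s, t.
The greatest among these is s.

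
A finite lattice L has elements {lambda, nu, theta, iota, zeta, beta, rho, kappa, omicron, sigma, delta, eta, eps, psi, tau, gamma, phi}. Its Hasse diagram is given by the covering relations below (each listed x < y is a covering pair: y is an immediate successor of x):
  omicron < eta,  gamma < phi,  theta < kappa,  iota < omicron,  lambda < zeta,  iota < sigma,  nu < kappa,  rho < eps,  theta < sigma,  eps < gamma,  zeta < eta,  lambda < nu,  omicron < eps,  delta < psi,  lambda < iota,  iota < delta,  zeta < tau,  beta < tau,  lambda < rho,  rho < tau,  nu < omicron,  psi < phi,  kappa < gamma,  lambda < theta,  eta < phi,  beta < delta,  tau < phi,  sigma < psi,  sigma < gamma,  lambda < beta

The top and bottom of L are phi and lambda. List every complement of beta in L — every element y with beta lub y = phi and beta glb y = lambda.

eps, eta, gamma, kappa, nu, omicron

Need y with beta ∨ y = phi and beta ∧ y = lambda.
Checking each element gives: eps, eta, gamma, kappa, nu, omicron.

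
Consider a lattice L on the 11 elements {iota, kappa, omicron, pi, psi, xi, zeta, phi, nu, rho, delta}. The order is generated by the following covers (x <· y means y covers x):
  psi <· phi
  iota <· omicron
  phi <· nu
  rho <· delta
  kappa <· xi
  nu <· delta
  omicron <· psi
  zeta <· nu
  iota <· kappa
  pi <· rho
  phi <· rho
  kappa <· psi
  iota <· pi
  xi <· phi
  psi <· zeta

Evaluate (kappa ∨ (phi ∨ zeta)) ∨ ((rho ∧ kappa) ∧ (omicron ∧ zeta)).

phi ∨ zeta = nu
kappa ∨ nu = nu
rho ∧ kappa = kappa
omicron ∧ zeta = omicron
kappa ∧ omicron = iota
nu ∨ iota = nu

nu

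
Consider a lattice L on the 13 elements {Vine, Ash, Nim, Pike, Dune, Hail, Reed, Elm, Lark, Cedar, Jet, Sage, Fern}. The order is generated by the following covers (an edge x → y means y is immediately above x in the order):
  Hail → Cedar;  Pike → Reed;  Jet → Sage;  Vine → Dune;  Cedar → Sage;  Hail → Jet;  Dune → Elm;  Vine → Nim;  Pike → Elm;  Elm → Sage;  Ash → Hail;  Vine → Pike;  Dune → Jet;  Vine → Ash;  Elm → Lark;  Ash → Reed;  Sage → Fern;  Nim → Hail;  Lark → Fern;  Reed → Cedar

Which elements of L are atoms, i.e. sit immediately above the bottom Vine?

The atoms are exactly the elements that cover Vine: Ash, Dune, Nim, Pike.

Ash, Dune, Nim, Pike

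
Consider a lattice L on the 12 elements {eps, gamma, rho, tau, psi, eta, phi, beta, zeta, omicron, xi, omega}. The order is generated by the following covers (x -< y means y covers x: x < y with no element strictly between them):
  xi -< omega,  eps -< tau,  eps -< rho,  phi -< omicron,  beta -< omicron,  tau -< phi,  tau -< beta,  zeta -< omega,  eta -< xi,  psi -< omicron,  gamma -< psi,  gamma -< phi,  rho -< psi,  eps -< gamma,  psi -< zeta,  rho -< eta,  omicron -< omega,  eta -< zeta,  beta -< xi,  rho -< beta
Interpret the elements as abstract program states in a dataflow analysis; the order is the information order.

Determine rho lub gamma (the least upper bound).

psi

Common upper bounds of {rho, gamma}: omega, omicron, psi, zeta.
The least among these is psi.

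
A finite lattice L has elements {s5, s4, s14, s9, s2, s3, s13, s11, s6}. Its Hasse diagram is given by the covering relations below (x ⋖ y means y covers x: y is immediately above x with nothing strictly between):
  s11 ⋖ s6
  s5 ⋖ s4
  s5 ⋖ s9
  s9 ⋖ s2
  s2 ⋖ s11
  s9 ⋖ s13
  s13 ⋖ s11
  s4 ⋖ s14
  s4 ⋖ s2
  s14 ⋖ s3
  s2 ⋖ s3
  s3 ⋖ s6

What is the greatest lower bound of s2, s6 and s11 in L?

Common lower bounds of {s2, s6, s11}: s2, s4, s5, s9.
The greatest among these is s2.

s2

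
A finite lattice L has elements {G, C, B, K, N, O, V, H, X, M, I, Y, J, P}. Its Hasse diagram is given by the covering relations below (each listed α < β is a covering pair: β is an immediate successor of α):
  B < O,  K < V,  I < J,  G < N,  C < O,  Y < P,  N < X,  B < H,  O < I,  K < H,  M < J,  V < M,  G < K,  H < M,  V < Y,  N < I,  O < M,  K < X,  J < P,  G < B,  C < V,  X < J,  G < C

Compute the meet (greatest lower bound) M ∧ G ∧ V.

G

Common lower bounds of {M, G, V}: G.
The greatest among these is G.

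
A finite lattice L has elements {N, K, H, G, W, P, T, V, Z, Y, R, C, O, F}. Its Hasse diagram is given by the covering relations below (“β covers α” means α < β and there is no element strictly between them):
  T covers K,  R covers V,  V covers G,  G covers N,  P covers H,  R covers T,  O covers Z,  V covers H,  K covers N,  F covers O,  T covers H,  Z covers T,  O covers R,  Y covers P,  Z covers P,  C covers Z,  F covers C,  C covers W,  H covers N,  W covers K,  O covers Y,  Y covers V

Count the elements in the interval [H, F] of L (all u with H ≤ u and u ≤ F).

The interval [H, F] = {C, F, H, O, P, R, T, V, Y, Z}, which has 10 elements.

10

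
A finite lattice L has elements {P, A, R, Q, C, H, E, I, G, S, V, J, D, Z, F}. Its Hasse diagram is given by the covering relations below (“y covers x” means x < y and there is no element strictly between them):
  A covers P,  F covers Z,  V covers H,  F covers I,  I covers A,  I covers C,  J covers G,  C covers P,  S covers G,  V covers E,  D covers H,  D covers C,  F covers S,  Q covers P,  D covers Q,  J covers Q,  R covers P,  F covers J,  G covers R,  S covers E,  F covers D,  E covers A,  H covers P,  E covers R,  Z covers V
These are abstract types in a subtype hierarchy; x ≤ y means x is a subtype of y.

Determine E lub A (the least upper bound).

E

Common upper bounds of {E, A}: E, F, S, V, Z.
The least among these is E.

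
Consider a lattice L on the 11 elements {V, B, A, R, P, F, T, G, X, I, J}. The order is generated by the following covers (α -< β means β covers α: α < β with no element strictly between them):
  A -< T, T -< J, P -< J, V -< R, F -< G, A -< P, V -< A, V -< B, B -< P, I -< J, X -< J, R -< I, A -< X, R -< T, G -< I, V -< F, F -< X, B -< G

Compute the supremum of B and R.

I

Common upper bounds of {B, R}: I, J.
The least among these is I.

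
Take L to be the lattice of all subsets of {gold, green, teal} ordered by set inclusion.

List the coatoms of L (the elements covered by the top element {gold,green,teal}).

{gold,green}, {gold,teal}, {green,teal}

The coatoms are exactly the elements covered by {gold,green,teal}: {gold,green}, {gold,teal}, {green,teal}.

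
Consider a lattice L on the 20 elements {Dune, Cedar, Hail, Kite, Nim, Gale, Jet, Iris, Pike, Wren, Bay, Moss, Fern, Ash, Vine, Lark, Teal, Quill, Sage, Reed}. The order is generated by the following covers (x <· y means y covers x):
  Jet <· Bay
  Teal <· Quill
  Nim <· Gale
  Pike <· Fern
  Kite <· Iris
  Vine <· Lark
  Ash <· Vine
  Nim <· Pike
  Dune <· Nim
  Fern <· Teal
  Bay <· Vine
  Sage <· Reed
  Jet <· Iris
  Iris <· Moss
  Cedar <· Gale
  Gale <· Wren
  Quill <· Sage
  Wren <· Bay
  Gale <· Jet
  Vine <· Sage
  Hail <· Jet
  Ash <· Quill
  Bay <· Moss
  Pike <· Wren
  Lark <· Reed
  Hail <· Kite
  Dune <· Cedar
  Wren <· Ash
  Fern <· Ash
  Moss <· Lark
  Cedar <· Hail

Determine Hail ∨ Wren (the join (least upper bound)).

Common upper bounds of {Hail, Wren}: Bay, Lark, Moss, Reed, Sage, Vine.
The least among these is Bay.

Bay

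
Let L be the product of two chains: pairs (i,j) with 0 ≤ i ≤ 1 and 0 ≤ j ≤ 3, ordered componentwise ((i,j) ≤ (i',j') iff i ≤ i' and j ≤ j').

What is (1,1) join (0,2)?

(1,2)

Common upper bounds of {(1,1), (0,2)}: (1,2), (1,3).
The least among these is (1,2).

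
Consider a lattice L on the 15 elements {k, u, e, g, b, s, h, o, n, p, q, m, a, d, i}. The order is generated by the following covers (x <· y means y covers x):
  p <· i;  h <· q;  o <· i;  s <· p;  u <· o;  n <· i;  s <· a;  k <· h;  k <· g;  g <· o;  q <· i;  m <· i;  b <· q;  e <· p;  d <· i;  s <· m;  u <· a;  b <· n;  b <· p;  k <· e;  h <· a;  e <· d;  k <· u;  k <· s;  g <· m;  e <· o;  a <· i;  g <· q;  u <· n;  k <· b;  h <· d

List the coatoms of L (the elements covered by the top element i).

a, d, m, n, o, p, q

The coatoms are exactly the elements covered by i: a, d, m, n, o, p, q.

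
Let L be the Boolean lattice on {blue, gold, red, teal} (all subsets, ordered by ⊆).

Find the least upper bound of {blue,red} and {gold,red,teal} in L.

{blue,gold,red,teal}

Common upper bounds of {{blue,red}, {gold,red,teal}}: {blue,gold,red,teal}.
The least among these is {blue,gold,red,teal}.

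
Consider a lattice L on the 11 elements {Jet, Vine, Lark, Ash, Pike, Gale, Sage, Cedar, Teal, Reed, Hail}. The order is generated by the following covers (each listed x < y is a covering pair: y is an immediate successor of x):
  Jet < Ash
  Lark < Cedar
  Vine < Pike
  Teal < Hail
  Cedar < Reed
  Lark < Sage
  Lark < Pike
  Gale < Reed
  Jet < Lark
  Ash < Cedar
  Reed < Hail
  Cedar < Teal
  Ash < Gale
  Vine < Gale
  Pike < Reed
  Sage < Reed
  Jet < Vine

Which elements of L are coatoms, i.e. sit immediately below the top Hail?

Reed, Teal

The coatoms are exactly the elements covered by Hail: Reed, Teal.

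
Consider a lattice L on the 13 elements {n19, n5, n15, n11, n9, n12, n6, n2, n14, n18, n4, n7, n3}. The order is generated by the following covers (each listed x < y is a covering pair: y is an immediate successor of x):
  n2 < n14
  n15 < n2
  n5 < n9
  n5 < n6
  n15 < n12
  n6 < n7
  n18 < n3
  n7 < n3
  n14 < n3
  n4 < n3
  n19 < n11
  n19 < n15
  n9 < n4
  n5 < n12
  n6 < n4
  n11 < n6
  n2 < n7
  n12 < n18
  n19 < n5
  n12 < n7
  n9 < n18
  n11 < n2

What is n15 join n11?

Common upper bounds of {n15, n11}: n14, n2, n3, n7.
The least among these is n2.

n2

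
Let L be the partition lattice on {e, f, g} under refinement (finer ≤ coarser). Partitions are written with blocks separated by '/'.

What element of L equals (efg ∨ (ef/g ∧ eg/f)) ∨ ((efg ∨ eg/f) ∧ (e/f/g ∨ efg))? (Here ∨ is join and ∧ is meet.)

ef/g ∧ eg/f = e/f/g
efg ∨ e/f/g = efg
efg ∨ eg/f = efg
e/f/g ∨ efg = efg
efg ∧ efg = efg
efg ∨ efg = efg

efg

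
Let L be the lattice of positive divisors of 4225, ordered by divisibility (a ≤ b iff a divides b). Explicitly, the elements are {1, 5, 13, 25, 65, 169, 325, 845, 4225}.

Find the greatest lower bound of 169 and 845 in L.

169

In the divisibility order, the meet is the greatest common divisor: gcd(169, 845) = 169.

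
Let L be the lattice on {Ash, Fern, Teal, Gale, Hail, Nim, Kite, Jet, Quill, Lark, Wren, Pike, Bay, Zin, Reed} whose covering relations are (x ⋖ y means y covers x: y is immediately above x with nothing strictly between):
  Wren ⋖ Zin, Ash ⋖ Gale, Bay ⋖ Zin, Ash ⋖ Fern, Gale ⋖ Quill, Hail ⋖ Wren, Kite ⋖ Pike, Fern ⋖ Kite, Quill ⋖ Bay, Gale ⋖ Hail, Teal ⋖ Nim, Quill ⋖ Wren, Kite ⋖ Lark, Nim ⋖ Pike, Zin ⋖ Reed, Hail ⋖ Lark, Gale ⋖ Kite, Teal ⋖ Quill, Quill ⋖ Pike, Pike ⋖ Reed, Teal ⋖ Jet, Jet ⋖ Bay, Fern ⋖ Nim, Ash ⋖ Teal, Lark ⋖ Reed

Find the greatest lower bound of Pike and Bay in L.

Common lower bounds of {Pike, Bay}: Ash, Gale, Quill, Teal.
The greatest among these is Quill.

Quill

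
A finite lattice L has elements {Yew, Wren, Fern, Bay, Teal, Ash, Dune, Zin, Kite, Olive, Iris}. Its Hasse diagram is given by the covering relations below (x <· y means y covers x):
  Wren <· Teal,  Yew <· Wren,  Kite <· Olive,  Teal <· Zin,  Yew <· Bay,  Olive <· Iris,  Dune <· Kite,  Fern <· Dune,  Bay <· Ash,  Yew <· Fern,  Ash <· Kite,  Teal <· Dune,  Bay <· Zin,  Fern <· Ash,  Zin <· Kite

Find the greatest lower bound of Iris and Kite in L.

Common lower bounds of {Iris, Kite}: Ash, Bay, Dune, Fern, Kite, Teal, Wren, Yew, Zin.
The greatest among these is Kite.

Kite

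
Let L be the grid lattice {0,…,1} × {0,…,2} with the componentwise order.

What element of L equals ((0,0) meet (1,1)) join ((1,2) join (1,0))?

(1,2)

(0,0) ∧ (1,1) = (0,0)
(1,2) ∨ (1,0) = (1,2)
(0,0) ∨ (1,2) = (1,2)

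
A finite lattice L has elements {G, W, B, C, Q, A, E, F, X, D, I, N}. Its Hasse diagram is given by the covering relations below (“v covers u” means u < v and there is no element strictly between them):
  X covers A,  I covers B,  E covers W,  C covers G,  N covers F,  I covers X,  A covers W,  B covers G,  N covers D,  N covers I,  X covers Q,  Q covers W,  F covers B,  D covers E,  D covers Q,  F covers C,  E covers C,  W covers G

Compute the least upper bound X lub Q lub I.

Common upper bounds of {X, Q, I}: I, N.
The least among these is I.

I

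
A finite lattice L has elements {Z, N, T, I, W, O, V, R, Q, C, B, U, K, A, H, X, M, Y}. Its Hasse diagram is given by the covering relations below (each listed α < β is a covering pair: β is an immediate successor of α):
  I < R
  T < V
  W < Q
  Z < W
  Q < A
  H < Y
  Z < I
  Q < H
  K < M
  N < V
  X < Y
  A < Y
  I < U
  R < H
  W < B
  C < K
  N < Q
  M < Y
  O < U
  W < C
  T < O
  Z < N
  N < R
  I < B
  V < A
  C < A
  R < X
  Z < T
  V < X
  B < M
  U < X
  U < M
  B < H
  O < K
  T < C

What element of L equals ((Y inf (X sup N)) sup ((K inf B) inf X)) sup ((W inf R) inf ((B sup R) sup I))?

X

X ∨ N = X
Y ∧ X = X
K ∧ B = W
W ∧ X = Z
X ∨ Z = X
W ∧ R = Z
B ∨ R = H
H ∨ I = H
Z ∧ H = Z
X ∨ Z = X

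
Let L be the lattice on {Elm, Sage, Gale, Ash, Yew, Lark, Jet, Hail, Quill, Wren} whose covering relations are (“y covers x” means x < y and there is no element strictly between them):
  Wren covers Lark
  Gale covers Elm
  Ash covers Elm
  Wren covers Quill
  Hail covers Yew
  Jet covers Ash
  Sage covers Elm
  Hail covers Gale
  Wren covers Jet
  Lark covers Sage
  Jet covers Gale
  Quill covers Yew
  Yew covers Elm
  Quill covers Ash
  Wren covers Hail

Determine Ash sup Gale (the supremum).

Common upper bounds of {Ash, Gale}: Jet, Wren.
The least among these is Jet.

Jet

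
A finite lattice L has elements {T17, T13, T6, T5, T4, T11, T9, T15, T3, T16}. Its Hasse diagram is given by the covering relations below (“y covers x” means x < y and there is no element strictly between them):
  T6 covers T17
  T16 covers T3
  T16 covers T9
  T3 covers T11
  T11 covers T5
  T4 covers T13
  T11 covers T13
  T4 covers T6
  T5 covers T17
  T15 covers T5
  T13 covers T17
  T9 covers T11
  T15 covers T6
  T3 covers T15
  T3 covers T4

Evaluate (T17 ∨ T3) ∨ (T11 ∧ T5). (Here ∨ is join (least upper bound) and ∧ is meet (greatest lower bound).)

T3

T17 ∨ T3 = T3
T11 ∧ T5 = T5
T3 ∨ T5 = T3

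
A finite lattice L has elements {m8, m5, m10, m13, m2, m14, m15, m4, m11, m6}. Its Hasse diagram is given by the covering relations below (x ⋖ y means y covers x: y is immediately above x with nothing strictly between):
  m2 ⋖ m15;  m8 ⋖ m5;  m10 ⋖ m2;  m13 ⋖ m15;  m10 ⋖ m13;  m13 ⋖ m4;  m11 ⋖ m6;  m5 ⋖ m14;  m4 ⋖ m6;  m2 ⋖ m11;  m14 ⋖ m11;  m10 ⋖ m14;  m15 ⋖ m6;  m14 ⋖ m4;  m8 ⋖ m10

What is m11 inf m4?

m14

Common lower bounds of {m11, m4}: m10, m14, m5, m8.
The greatest among these is m14.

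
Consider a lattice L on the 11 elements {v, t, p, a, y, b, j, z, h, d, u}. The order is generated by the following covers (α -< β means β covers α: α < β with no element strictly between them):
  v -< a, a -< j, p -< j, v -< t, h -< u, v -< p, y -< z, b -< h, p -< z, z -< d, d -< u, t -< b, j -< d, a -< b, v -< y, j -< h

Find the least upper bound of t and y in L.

u

Common upper bounds of {t, y}: u.
The least among these is u.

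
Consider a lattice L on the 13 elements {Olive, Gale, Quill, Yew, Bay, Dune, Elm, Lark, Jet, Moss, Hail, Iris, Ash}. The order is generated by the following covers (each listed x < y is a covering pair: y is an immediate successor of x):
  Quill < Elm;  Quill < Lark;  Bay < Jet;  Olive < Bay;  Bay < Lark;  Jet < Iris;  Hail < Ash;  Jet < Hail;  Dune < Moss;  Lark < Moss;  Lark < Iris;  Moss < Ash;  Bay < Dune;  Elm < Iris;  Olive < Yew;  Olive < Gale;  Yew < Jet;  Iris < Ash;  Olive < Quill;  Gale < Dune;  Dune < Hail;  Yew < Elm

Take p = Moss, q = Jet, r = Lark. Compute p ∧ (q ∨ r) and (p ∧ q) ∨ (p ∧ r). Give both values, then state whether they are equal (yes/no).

q ∨ r = Iris, so p ∧ (q ∨ r) = Moss ∧ Iris = Lark.
p ∧ q = Bay and p ∧ r = Lark, so (p ∧ q) ∨ (p ∧ r) = Bay ∨ Lark = Lark.
Equal: yes.

Lark; Lark; yes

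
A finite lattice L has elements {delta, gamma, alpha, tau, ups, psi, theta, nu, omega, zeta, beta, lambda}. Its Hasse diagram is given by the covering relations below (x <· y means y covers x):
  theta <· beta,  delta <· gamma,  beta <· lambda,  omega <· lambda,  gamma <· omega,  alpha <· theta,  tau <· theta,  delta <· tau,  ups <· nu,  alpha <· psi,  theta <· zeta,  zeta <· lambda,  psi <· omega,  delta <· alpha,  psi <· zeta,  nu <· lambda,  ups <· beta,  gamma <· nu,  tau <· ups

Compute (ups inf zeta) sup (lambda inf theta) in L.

theta

ups ∧ zeta = tau
lambda ∧ theta = theta
tau ∨ theta = theta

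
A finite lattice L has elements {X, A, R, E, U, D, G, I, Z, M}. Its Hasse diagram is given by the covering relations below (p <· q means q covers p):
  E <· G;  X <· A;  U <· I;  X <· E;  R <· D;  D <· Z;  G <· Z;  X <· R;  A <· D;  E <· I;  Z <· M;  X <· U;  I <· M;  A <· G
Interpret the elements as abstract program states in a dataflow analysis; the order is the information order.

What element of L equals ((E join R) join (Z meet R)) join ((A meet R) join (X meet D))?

E ∨ R = Z
Z ∧ R = R
Z ∨ R = Z
A ∧ R = X
X ∧ D = X
X ∨ X = X
Z ∨ X = Z

Z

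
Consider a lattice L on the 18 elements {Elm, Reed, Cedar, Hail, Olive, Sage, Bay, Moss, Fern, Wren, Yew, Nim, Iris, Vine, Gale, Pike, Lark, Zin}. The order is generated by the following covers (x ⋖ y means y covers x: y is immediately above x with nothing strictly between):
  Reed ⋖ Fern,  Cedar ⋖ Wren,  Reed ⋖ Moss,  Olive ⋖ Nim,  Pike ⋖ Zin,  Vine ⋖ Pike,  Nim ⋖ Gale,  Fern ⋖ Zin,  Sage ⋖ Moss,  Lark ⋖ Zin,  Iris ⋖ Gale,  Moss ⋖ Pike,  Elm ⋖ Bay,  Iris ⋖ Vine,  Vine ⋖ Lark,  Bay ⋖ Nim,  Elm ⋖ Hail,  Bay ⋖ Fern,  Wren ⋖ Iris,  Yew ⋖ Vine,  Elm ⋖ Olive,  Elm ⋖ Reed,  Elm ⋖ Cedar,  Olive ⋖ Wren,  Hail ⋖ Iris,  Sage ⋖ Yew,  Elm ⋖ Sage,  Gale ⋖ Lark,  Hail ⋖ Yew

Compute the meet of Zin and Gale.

Gale

Common lower bounds of {Zin, Gale}: Bay, Cedar, Elm, Gale, Hail, Iris, Nim, Olive, Wren.
The greatest among these is Gale.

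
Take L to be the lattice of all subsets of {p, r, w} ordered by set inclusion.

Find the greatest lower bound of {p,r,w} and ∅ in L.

Under ⊆, meet is intersection: {p,r,w} ∩ ∅ = ∅.

∅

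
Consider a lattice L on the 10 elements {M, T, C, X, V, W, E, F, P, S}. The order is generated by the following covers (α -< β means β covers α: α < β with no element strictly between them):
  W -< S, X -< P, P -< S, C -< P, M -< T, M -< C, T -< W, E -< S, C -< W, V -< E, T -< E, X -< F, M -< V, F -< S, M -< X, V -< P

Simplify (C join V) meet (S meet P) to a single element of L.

P

C ∨ V = P
S ∧ P = P
P ∧ P = P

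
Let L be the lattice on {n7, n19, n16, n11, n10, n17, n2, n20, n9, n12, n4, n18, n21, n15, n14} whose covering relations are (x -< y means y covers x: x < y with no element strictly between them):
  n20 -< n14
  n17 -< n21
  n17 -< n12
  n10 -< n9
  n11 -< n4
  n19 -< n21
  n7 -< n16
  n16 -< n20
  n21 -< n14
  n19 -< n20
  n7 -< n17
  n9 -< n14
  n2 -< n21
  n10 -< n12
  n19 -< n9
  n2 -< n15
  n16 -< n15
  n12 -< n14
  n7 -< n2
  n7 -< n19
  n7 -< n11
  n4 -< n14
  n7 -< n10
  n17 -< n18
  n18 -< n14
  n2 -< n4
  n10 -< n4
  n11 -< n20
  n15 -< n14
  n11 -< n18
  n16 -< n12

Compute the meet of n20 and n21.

Common lower bounds of {n20, n21}: n19, n7.
The greatest among these is n19.

n19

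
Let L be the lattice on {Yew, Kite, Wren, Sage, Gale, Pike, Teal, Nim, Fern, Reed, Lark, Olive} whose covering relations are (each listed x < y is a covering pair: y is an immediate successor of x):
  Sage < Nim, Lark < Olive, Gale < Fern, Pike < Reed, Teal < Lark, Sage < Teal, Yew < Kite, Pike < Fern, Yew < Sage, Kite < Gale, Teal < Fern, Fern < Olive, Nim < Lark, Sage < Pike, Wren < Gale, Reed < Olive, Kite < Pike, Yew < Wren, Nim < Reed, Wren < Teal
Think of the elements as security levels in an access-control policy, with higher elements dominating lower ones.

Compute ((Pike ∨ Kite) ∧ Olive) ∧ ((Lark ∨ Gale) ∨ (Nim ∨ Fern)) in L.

Pike

Pike ∨ Kite = Pike
Pike ∧ Olive = Pike
Lark ∨ Gale = Olive
Nim ∨ Fern = Olive
Olive ∨ Olive = Olive
Pike ∧ Olive = Pike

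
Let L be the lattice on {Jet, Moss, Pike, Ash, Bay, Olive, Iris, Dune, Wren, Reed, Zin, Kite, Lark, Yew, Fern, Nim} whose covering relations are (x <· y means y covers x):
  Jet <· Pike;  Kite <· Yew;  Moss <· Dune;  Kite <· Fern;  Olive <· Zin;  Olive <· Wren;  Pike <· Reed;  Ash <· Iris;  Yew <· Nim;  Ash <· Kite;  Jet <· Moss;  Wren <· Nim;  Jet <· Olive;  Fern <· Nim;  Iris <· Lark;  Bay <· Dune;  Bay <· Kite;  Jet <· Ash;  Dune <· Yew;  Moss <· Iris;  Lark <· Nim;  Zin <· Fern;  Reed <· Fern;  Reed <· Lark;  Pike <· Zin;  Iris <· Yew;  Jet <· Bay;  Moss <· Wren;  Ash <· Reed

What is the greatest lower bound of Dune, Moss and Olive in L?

Common lower bounds of {Dune, Moss, Olive}: Jet.
The greatest among these is Jet.

Jet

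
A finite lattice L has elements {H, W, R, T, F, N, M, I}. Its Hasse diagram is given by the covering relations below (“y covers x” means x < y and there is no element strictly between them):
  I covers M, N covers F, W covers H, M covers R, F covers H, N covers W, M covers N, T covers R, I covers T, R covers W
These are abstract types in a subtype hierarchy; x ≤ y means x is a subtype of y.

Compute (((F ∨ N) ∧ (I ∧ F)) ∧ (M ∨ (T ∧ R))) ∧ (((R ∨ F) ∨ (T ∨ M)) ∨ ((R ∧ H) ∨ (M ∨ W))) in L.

F ∨ N = N
I ∧ F = F
N ∧ F = F
T ∧ R = R
M ∨ R = M
F ∧ M = F
R ∨ F = M
T ∨ M = I
M ∨ I = I
R ∧ H = H
M ∨ W = M
H ∨ M = M
I ∨ M = I
F ∧ I = F

F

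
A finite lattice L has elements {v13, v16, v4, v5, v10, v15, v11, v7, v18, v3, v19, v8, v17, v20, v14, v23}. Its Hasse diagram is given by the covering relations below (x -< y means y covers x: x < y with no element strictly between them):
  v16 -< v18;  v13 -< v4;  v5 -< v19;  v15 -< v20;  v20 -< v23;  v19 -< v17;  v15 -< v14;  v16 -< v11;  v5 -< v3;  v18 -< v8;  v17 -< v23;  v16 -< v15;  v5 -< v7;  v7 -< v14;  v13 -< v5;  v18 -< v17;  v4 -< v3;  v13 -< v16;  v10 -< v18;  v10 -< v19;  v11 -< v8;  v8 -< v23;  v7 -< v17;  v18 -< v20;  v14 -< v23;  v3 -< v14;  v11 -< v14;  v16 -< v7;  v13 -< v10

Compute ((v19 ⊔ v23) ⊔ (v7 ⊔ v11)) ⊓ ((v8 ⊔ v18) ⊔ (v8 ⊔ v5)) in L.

v19 ∨ v23 = v23
v7 ∨ v11 = v14
v23 ∨ v14 = v23
v8 ∨ v18 = v8
v8 ∨ v5 = v23
v8 ∨ v23 = v23
v23 ∧ v23 = v23

v23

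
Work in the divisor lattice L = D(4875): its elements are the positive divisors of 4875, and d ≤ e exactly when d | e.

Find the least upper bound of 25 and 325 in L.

In the divisibility order, the join is the least common multiple: lcm(25, 325) = 325.

325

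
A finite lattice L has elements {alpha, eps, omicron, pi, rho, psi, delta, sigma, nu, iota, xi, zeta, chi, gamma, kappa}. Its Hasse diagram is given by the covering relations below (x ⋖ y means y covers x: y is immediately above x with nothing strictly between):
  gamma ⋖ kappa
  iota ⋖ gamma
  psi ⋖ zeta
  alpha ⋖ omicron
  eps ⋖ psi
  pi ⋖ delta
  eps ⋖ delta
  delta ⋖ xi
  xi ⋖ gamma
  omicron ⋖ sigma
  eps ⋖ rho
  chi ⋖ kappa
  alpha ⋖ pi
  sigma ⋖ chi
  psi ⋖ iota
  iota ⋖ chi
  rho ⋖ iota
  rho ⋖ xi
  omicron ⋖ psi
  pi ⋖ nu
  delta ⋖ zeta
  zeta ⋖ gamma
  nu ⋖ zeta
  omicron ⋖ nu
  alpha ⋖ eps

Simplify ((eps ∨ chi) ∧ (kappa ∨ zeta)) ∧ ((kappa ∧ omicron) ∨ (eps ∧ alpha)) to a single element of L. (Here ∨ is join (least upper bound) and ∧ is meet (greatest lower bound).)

omicron

eps ∨ chi = chi
kappa ∨ zeta = kappa
chi ∧ kappa = chi
kappa ∧ omicron = omicron
eps ∧ alpha = alpha
omicron ∨ alpha = omicron
chi ∧ omicron = omicron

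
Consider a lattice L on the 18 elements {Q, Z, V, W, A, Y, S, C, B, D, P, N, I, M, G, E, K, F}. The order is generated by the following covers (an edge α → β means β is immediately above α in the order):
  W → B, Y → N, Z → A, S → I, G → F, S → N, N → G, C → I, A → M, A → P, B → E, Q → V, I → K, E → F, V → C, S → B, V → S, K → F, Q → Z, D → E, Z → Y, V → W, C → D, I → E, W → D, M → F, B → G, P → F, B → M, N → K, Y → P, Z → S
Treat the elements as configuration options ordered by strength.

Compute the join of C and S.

I

Common upper bounds of {C, S}: E, F, I, K.
The least among these is I.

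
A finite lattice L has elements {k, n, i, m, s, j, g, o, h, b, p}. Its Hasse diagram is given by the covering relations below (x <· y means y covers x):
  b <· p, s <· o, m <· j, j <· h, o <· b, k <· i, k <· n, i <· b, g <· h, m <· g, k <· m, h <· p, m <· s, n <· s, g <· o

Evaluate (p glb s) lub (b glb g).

o

p ∧ s = s
b ∧ g = g
s ∨ g = o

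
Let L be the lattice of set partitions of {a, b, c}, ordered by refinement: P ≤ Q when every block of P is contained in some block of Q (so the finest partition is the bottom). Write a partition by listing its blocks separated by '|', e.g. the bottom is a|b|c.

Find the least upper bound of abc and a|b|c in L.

abc

Common upper bounds of {abc, a|b|c}: abc.
The least among these is abc.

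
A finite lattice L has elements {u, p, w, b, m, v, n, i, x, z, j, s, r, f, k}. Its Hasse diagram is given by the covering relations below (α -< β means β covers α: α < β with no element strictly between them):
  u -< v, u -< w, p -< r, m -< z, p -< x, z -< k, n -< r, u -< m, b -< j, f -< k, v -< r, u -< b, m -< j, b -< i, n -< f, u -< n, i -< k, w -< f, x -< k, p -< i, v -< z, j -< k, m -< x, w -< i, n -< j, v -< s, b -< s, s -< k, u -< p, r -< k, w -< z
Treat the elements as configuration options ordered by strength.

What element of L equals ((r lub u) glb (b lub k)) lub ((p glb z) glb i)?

r

r ∨ u = r
b ∨ k = k
r ∧ k = r
p ∧ z = u
u ∧ i = u
r ∨ u = r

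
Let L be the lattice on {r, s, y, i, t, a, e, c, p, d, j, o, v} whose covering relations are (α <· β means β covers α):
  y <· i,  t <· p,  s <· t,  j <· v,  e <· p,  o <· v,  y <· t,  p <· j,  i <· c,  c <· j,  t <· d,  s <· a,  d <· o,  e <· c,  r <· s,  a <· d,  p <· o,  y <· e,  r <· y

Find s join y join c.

j

Common upper bounds of {s, y, c}: j, v.
The least among these is j.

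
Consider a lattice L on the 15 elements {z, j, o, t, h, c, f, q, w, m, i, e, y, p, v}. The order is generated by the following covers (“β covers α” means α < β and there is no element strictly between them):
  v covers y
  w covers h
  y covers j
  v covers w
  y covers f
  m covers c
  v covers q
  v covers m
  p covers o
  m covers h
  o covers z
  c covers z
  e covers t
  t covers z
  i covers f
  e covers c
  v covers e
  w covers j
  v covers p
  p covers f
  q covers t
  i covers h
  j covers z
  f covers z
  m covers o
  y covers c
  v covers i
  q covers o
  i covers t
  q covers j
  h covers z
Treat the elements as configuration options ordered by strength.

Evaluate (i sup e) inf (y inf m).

c

i ∨ e = v
y ∧ m = c
v ∧ c = c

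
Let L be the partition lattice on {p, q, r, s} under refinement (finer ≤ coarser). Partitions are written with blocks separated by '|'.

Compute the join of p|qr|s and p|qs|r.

p|qrs

The join of p|qr|s and p|qs|r merges any blocks that overlap across the partitions, giving p|qrs.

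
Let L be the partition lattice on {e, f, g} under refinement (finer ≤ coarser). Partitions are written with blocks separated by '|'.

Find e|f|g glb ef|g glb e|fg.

The meet (common refinement) of e|f|g, ef|g, e|fg intersects blocks pairwise, giving e|f|g.

e|f|g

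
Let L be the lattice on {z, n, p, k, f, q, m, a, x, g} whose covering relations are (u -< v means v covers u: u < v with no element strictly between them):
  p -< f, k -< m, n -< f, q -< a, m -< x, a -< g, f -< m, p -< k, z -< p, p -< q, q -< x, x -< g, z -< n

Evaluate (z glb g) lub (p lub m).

m

z ∧ g = z
p ∨ m = m
z ∨ m = m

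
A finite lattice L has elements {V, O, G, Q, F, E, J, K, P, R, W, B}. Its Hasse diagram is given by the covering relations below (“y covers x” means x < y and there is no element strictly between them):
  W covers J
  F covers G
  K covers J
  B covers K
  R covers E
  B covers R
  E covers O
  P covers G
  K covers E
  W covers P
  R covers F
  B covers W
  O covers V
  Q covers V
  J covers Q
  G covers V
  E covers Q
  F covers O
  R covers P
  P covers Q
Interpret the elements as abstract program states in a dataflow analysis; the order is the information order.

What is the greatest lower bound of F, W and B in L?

G

Common lower bounds of {F, W, B}: G, V.
The greatest among these is G.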